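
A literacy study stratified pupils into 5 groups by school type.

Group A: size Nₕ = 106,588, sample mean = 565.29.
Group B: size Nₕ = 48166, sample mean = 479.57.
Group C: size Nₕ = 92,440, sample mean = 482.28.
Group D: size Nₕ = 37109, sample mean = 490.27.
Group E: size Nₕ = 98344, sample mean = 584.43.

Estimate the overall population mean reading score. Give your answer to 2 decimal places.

532.09

N = 106588 + 48166 + 92440 + 37109 + 98344 = 382647.
Overall mean = Σ (Nₕ/N)·x̄ₕ — weight by population share, not a simple average.
Σ Nₕx̄ₕ = 106588·565.29 + 48166·479.57 + 92440·482.28 + 37109·490.27 + 98344·584.43 = 60253130.52 + 23098968.62 + 44581963.2 + 18193429.43 + 57475183.92 = 203602675.69.
Divide by N: 203602675.69 / 382647 = 532.0901... → 532.09.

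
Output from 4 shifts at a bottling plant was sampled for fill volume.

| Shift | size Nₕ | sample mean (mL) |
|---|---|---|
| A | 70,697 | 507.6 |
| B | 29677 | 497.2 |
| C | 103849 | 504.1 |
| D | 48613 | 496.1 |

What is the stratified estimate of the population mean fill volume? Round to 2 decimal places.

502.73

N = 252836; weights Wₕ = Nₕ/N = (0.2796, 0.1174, 0.4107, 0.1923).
x̄_st = Σ Wₕ·x̄ₕ = 0.2796·507.6 + 0.1174·497.2 + 0.4107·504.1 + 0.1923·496.1 ≈ 502.7306...
→ 502.73.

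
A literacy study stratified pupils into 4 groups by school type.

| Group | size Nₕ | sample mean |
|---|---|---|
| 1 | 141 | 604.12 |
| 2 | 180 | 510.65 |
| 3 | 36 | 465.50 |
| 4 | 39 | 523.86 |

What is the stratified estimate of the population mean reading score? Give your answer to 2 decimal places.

541.13

N = 141 + 180 + 36 + 39 = 396.
The stratified mean weights each stratum mean by its population share Nₕ/N.
Σ Nₕx̄ₕ = 141·604.12 + 180·510.65 + 36·465.50 + 39·523.86 = 85180.92 + 91917 + 16758 + 20430.54 = 214286.46.
Divide by N: 214286.46 / 396 = 541.1274... → 541.13.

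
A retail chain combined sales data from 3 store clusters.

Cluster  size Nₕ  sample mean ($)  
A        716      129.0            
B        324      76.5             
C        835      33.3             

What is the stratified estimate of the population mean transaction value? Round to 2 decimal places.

77.31

N = 1875; weights Wₕ = Nₕ/N = (0.3819, 0.1728, 0.4453).
x̄_st = Σ Wₕ·x̄ₕ = 0.3819·129.0 + 0.1728·76.5 + 0.4453·33.3 ≈ 77.3096
→ 77.31.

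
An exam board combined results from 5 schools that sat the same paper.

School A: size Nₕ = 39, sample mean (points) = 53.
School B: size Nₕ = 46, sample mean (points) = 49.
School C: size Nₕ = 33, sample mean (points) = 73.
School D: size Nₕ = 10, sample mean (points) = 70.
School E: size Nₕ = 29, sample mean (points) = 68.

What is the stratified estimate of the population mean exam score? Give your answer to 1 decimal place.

N = 157; weights Wₕ = Nₕ/N = (0.2484, 0.2930, 0.2102, 0.0637, 0.1847).
x̄_st = Σ Wₕ·x̄ₕ = 0.2484·53 + 0.2930·49 + 0.2102·73 + 0.0637·70 + 0.1847·68 ≈ 59.885...
→ 59.9.

59.9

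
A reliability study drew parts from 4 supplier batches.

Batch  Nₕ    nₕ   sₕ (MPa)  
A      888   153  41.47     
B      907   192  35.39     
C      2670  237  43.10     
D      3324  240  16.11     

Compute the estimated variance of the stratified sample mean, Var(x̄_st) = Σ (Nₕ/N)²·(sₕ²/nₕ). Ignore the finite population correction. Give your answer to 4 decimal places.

1.3525

N = 7789. Term for each stratum: Wₕ²sₕ²/nₕ.
Var(x̄_st) = 0.1460963 + 0.0884527 + 0.9210120 + 0.1969421 = 1.3525031 → 1.3525.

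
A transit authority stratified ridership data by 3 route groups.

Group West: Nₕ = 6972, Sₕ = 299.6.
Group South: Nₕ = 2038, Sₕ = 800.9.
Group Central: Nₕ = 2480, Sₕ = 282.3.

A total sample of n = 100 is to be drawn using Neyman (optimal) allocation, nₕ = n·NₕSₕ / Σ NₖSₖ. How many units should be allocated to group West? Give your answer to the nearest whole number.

West: NₕSₕ = 6972·299.6 = 2088811.2
South: NₕSₕ = 2038·800.9 = 1632234.2
Central: NₕSₕ = 2480·282.3 = 700104
Σ NₕSₕ = 4421149.4.
n_West = 100·2088811.2/4421149.4 = 47.246... → 47.

47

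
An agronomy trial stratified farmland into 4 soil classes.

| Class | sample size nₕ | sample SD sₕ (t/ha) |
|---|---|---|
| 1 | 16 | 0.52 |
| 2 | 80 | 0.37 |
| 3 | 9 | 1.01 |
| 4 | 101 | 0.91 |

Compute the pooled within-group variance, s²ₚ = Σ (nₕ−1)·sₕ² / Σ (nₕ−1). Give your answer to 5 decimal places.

1: (16−1)·0.52² = 15·0.2704 = 4.056
2: (80−1)·0.37² = 79·0.1369 = 10.8151
3: (9−1)·1.01² = 8·1.0201 = 8.1608
4: (101−1)·0.91² = 100·0.8281 = 82.81
Numerator = 105.8419; denominator = Σ(nₕ−1) = 202.
s²ₚ = 105.8419/202 = 0.5239698... → 0.52397.

0.52397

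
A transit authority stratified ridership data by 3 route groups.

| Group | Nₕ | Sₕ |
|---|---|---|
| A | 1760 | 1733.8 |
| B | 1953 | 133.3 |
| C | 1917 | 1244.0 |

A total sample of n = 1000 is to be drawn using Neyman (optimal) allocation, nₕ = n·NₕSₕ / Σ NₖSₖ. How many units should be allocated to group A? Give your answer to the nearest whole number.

A: NₕSₕ = 1760·1733.8 = 3051488
B: NₕSₕ = 1953·133.3 = 260334.9
C: NₕSₕ = 1917·1244.0 = 2384748
Σ NₕSₕ = 5696570.9.
n_A = 1000·3051488/5696570.9 = 535.671... → 536.

536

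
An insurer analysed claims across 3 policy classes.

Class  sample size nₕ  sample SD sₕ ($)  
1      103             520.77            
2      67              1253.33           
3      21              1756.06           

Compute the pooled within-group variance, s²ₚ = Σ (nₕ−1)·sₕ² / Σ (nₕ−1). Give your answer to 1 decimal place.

1: (103−1)·520.77² = 102·271201.3929 = 27662542.0758
2: (67−1)·1253.33² = 66·1570836.0889 = 103675181.8674
3: (21−1)·1756.06² = 20·3083746.7236 = 61674934.472
Numerator = 193012658.4152; denominator = Σ(nₕ−1) = 188.
s²ₚ = 193012658.4152/188 = 1026663.077... → 1026663.1.

1026663.1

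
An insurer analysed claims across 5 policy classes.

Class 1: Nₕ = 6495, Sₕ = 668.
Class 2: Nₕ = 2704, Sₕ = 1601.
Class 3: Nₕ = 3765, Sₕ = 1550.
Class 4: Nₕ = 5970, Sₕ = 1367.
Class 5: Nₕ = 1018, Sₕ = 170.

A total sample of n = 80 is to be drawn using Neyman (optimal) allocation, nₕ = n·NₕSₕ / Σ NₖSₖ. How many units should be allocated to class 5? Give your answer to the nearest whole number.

1: NₕSₕ = 6495·668 = 4338660
2: NₕSₕ = 2704·1601 = 4329104
3: NₕSₕ = 3765·1550 = 5835750
4: NₕSₕ = 5970·1367 = 8160990
5: NₕSₕ = 1018·170 = 173060
Σ NₕSₕ = 22837564.
n_5 = 80·173060/22837564 = 0.606... → 1.

1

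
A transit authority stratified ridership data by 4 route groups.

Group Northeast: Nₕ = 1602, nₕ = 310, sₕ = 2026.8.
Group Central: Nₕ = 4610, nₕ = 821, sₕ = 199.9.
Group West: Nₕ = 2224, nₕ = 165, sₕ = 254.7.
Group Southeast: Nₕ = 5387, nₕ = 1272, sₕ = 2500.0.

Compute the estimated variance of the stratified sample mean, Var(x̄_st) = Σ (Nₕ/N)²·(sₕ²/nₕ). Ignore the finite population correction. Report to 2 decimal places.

939.82

N = 13823; Wₕ = Nₕ/N.
group Northeast: (1602/13823)²·2026.8²/310 = 177.98381
group Central: (4610/13823)²·199.9²/821 = 5.41352
group West: (2224/13823)²·254.7²/165 = 10.17745
group Southeast: (5387/13823)²·2500.0²/1272 = 746.24639
Sum = 939.82117 → 939.82.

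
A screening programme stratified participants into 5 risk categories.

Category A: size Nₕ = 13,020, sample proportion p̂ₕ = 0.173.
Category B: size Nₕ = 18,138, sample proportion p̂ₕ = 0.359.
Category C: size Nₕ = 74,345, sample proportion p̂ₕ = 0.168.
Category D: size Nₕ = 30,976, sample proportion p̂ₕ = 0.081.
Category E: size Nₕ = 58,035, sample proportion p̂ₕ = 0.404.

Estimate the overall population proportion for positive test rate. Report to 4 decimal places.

N = 13020 + 18138 + 74345 + 30976 + 58035 = 194514.
Overall proportion = Σ (Nₕ/N)·p̂ₕ.
Σ Nₕp̂ₕ = 2252.46 + 6511.542 + 12489.96 + 2509.056 + 23446.14 = 47209.158.
47209.158 / 194514 = 0.242703... → 0.2427.

0.2427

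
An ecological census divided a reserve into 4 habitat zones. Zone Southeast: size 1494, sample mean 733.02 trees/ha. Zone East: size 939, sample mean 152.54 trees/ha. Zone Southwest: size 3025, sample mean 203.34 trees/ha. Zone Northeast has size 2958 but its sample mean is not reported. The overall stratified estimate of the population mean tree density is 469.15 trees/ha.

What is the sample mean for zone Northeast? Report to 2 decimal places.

708.21

Σ Nₕx̄ₕ = N·μ, so 2958·x̄_Northeast = 8416·469.15 − (1494·733.02 + 939·152.54 + 3025·203.34).
= 3948366.4 − 1853470.44 = 2094895.96.
x̄_Northeast = 2094895.96 / 2958 = 708.2136... → 708.21.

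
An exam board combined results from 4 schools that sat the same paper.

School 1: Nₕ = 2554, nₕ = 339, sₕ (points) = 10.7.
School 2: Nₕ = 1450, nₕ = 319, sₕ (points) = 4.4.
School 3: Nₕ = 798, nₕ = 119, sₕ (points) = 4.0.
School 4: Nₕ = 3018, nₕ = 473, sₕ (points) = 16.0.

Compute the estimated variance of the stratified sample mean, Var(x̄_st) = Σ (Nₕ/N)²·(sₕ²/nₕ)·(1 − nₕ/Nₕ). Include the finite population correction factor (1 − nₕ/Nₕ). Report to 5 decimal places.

N = 7820. Term for each stratum: Wₕ²sₕ²/nₕ·(1−nₕ/Nₕ).
Var(x̄_st) = 0.03124273 + 0.00162754 + 0.00119133 + 0.06797862 = 0.10204022 → 0.10204.

0.10204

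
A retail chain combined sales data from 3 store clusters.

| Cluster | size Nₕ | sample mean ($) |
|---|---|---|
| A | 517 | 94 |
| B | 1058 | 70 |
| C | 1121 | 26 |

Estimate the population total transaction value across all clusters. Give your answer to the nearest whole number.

151804

A: 517·94 = 48598
B: 1058·70 = 74060
C: 1121·26 = 29146
τ̂ = Σ Nₕx̄ₕ = 151804.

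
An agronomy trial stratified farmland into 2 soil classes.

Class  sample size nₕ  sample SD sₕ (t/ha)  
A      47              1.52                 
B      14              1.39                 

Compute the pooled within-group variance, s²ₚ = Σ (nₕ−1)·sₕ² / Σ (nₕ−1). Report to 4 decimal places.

A: (47−1)·1.52² = 46·2.3104 = 106.2784
B: (14−1)·1.39² = 13·1.9321 = 25.1173
Numerator = 131.3957; denominator = Σ(nₕ−1) = 59.
s²ₚ = 131.3957/59 = 2.227046... → 2.2270.

2.2270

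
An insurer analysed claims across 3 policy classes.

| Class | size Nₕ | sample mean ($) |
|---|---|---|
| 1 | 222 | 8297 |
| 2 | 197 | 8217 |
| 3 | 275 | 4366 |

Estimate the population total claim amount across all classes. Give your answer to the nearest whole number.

4661333

1: 222·8297 = 1841934
2: 197·8217 = 1618749
3: 275·4366 = 1200650
τ̂ = Σ Nₕx̄ₕ = 4661333.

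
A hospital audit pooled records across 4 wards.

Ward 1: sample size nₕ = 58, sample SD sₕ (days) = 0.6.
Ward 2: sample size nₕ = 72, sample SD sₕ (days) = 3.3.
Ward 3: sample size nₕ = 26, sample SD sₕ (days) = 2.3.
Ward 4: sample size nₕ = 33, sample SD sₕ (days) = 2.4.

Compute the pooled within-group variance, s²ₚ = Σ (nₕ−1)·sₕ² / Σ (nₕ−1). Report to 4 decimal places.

6.0015

Degrees of freedom: 57 + 71 + 25 + 32 = 185.
Σ(nₕ−1)sₕ² = 57·0.36 + 71·10.89 + 25·5.29 + 32·5.76 = 1110.28.
s²ₚ = 1110.28 / 185 = 6.001514... → 6.0015.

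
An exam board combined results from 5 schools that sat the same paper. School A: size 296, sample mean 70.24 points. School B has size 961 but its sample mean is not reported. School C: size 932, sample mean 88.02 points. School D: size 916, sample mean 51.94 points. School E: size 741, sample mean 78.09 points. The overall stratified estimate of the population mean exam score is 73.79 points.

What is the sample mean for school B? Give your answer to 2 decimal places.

78.59

N = 296 + 961 + 932 + 916 + 741 = 3846.
Overall total = μ·N = 73.79·3846 = 283796.34.
Subtract the known strata: 296·70.24 + 932·88.02 + 916·51.94 + 741·78.09 = 208267.41.
Remaining total for school B: 283796.34 − 208267.41 = 75528.93.
Divide by its size: 75528.93 / 961 = 78.5941... → 78.59.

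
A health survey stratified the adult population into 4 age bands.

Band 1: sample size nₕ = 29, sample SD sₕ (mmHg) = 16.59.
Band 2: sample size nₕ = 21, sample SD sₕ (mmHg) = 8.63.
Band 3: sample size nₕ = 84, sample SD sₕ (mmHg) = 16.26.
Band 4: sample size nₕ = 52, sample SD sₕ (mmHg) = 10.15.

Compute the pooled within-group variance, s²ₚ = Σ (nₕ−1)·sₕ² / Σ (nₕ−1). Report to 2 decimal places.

199.97

1: (29−1)·16.59² = 28·275.2281 = 7706.3868
2: (21−1)·8.63² = 20·74.4769 = 1489.538
3: (84−1)·16.26² = 83·264.3876 = 21944.1708
4: (52−1)·10.15² = 51·103.0225 = 5254.1475
Numerator = 36394.2431; denominator = Σ(nₕ−1) = 182.
s²ₚ = 36394.2431/182 = 199.9684... → 199.97.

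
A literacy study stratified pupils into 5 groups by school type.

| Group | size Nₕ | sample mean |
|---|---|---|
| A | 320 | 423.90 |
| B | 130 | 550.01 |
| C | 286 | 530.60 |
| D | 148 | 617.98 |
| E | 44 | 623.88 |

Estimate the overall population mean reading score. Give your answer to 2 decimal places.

x̄_st = (Σ Nₕx̄ₕ) / (Σ Nₕ) = (320·423.90 + 130·550.01 + 286·530.60 + 148·617.98 + 44·623.88) / 928
= 477812.66 / 928 = 514.8843... → 514.88.

514.88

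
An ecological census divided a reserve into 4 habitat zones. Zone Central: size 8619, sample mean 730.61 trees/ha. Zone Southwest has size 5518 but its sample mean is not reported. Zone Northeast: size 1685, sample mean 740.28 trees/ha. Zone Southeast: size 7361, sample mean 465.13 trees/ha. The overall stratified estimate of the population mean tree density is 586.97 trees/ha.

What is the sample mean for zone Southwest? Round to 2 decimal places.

478.33

Σ Nₕx̄ₕ = N·μ, so 5518·x̄_Southwest = 23183·586.97 − (8619·730.61 + 1685·740.28 + 7361·465.13).
= 13607725.51 − 10968321.32 = 2639404.19.
x̄_Southwest = 2639404.19 / 5518 = 478.3262... → 478.33.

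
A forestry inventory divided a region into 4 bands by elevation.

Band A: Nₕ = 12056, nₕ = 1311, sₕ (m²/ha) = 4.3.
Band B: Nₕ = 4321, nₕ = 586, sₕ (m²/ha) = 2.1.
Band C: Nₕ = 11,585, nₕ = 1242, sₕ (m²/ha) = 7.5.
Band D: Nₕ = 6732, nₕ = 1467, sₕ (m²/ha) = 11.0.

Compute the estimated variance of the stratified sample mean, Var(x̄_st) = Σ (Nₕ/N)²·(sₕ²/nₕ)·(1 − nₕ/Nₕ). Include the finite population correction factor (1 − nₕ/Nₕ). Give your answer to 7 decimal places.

N = 34694. Term for each stratum: Wₕ²sₕ²/nₕ·(1−nₕ/Nₕ).
Var(x̄_st) = 0.0015178719 + 0.0001009037 + 0.0045085277 + 0.0024287845 = 0.0085560879 → 0.0085561.

0.0085561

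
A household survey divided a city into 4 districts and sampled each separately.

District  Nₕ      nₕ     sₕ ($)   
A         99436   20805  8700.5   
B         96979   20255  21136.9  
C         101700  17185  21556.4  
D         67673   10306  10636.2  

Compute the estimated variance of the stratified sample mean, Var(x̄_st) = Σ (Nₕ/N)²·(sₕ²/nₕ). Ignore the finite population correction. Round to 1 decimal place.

4285.2

N = 365788; Wₕ = Nₕ/N.
district A: (99436/365788)²·8700.5²/20805 = 268.8742
district B: (96979/365788)²·21136.9²/20255 = 1550.4110
district C: (101700/365788)²·21556.4²/17185 = 2090.1908
district D: (67673/365788)²·10636.2²/10306 = 375.7118
Sum = 4285.1877 → 4285.2.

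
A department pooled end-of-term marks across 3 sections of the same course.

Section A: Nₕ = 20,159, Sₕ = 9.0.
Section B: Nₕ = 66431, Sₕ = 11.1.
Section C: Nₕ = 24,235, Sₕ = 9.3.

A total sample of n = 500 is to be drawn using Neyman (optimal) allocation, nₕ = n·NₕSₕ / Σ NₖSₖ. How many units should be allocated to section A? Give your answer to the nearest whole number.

79

A: NₕSₕ = 20159·9.0 = 181431
B: NₕSₕ = 66431·11.1 = 737384.1
C: NₕSₕ = 24235·9.3 = 225385.5
Σ NₕSₕ = 1144200.6.
n_A = 500·181431/1144200.6 = 79.283... → 79.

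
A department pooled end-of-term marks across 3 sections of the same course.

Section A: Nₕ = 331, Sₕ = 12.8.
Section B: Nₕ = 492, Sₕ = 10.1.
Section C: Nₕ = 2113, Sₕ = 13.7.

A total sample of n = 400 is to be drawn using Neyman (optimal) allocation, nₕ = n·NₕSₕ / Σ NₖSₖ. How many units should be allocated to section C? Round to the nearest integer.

303

A: NₕSₕ = 331·12.8 = 4236.8
B: NₕSₕ = 492·10.1 = 4969.2
C: NₕSₕ = 2113·13.7 = 28948.1
Σ NₕSₕ = 38154.1.
n_C = 400·28948.1/38154.1 = 303.486... → 303.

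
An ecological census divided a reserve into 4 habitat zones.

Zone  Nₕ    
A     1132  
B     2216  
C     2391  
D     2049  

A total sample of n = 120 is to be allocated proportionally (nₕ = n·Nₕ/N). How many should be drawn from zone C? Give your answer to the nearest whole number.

Share of zone C = 2391/7788 = 0.30701.
Allocate 120 × 0.30701 = 36.841... → 37.

37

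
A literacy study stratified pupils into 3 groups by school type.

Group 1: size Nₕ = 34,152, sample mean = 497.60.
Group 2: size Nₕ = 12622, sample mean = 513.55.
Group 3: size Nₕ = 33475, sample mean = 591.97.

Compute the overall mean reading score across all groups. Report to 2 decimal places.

539.47

x̄_st = (Σ Nₕx̄ₕ) / (Σ Nₕ) = (34152·497.60 + 12622·513.55 + 33475·591.97) / 80249
= 43292259.05 / 80249 = 539.4741... → 539.47.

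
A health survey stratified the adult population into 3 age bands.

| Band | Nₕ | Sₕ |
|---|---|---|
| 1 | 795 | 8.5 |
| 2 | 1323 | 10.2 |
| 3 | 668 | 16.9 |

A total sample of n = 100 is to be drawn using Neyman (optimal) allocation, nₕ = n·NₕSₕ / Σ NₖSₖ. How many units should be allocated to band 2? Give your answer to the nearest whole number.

Σ NₕSₕ = 795·8.5 + 1323·10.2 + 668·16.9 = 31541.3.
Share for 2: 13494.6/31541.3 = 0.42784.
n_2 = 100 × 0.42784 = 42.784... → 43.

43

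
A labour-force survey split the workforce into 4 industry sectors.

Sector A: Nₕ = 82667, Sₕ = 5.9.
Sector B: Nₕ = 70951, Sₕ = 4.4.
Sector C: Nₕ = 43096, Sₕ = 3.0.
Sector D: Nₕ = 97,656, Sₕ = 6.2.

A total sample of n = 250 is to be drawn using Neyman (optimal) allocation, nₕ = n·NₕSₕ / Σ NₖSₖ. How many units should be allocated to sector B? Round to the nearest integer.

Σ NₕSₕ = 82667·5.9 + 70951·4.4 + 43096·3.0 + 97656·6.2 = 1534674.9.
Share for B: 312184.4/1534674.9 = 0.20342.
n_B = 250 × 0.20342 = 50.855... → 51.

51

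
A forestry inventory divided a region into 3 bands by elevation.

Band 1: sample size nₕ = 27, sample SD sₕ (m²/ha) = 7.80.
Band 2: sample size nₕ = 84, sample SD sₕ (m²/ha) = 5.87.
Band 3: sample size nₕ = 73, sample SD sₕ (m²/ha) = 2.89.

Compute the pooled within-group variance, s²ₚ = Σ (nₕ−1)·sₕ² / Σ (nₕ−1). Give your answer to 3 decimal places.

27.863

Degrees of freedom: 26 + 83 + 72 = 181.
Σ(nₕ−1)sₕ² = 26·60.84 + 83·34.4569 + 72·8.3521 = 5043.1139.
s²ₚ = 5043.1139 / 181 = 27.86251... → 27.863.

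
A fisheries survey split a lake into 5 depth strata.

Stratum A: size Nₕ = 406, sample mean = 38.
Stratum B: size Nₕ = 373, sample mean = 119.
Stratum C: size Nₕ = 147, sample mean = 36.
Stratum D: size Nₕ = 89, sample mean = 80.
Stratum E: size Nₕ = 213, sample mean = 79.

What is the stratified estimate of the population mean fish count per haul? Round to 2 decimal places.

72.52

x̄_st = (Σ Nₕx̄ₕ) / (Σ Nₕ) = (406·38 + 373·119 + 147·36 + 89·80 + 213·79) / 1228
= 89054 / 1228 = 72.5195... → 72.52.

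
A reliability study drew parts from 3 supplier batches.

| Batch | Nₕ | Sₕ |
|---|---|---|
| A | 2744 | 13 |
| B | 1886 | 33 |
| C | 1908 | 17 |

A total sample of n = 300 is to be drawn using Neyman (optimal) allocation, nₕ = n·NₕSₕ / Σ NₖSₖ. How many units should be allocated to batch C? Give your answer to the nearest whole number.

75

Σ NₕSₕ = 2744·13 + 1886·33 + 1908·17 = 130346.
Share for C: 32436/130346 = 0.24885.
n_C = 300 × 0.24885 = 74.654... → 75.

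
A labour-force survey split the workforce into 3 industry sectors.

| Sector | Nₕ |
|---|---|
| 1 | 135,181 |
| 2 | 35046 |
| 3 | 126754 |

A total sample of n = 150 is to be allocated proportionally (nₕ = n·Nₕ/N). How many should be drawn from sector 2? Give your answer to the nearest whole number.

N = 135181 + 35046 + 126754 = 296981.
n_2 = 150·35046/296981 = 17.701... → 18.

18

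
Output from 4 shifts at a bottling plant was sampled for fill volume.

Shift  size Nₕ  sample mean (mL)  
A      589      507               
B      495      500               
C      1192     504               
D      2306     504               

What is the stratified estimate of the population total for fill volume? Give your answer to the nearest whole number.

A: 589·507 = 298623
B: 495·500 = 247500
C: 1192·504 = 600768
D: 2306·504 = 1162224
τ̂ = Σ Nₕx̄ₕ = 2309115.

2309115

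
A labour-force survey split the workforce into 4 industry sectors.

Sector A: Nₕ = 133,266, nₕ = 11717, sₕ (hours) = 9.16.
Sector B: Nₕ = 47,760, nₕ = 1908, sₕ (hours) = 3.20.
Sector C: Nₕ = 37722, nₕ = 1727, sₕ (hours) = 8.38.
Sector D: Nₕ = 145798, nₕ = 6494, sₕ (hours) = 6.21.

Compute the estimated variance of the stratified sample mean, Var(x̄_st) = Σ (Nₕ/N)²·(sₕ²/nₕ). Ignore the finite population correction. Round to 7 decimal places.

0.0024344

N = 364546. Term for each stratum: Wₕ²sₕ²/nₕ.
Var(x̄_st) = 0.0009569926 + 0.0000921182 + 0.0004353920 + 0.0009498814 = 0.0024343842 → 0.0024344.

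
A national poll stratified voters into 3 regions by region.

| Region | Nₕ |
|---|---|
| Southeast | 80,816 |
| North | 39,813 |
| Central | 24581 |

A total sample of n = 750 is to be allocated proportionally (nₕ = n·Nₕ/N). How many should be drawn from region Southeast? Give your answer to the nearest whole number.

417

N = 80816 + 39813 + 24581 = 145210.
n_Southeast = 750·80816/145210 = 417.409... → 417.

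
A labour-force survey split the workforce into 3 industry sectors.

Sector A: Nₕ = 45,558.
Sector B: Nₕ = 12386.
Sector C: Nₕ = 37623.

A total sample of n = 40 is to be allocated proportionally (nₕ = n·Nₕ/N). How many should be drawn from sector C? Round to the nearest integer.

16

N = 45558 + 12386 + 37623 = 95567.
n_C = 40·37623/95567 = 15.747... → 16.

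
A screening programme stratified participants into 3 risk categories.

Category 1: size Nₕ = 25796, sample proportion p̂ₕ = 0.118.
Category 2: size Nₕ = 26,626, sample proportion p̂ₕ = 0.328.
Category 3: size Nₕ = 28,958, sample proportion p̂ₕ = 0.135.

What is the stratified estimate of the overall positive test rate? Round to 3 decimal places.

N = 25796 + 26626 + 28958 = 81380.
Overall proportion = Σ (Nₕ/N)·p̂ₕ.
Σ Nₕp̂ₕ = 3043.928 + 8733.328 + 3909.33 = 15686.586.
15686.586 / 81380 = 0.19276... → 0.193.

0.193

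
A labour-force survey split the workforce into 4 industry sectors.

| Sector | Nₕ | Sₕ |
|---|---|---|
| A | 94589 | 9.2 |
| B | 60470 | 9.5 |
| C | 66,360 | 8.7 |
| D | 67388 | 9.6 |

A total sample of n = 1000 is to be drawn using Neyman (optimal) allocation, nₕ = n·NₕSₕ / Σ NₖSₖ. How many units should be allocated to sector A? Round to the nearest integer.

Σ NₕSₕ = 94589·9.2 + 60470·9.5 + 66360·8.7 + 67388·9.6 = 2668940.6.
Share for A: 870218.8/2668940.6 = 0.32605.
n_A = 1000 × 0.32605 = 326.054... → 326.

326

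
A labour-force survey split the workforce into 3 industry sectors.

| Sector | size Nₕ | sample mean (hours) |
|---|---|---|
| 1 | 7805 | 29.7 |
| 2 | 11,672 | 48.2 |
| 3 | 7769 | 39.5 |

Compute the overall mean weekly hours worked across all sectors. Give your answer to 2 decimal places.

N = 27246; weights Wₕ = Nₕ/N = (0.2865, 0.4284, 0.2851).
x̄_st = Σ Wₕ·x̄ₕ = 0.2865·29.7 + 0.4284·48.2 + 0.2851·39.5 ≈ 40.4197...
→ 40.42.

40.42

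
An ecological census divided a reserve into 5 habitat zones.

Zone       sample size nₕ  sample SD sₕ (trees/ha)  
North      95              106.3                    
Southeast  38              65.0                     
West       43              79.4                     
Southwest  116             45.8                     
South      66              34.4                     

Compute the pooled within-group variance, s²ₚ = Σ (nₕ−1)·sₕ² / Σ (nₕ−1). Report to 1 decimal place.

5103.2

North: (95−1)·106.3² = 94·11299.69 = 1062170.86
Southeast: (38−1)·65.0² = 37·4225 = 156325
West: (43−1)·79.4² = 42·6304.36 = 264783.12
Southwest: (116−1)·45.8² = 115·2097.64 = 241228.6
South: (66−1)·34.4² = 65·1183.36 = 76918.4
Numerator = 1801425.98; denominator = Σ(nₕ−1) = 353.
s²ₚ = 1801425.98/353 = 5103.190... → 5103.2.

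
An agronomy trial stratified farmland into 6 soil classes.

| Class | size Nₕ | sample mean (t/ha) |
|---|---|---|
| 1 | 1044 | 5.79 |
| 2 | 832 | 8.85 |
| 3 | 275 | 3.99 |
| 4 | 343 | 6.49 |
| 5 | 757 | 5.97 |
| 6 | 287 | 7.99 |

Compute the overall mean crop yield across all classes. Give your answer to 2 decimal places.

6.65

N = 1044 + 832 + 275 + 343 + 757 + 287 = 3538.
Weight each subgroup mean by Nₕ/N and sum.
Σ Nₕx̄ₕ = 1044·5.79 + 832·8.85 + 275·3.99 + 343·6.49 + 757·5.97 + 287·7.99 = 6044.76 + 7363.2 + 1097.25 + 2226.07 + 4519.29 + 2293.13 = 23543.7.
Divide by N: 23543.7 / 3538 = 6.6545... → 6.65.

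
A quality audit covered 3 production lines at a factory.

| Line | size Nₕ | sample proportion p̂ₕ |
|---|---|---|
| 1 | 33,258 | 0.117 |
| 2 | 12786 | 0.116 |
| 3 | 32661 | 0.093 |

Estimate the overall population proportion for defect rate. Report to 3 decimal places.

0.107

N = 33258 + 12786 + 32661 = 78705.
Overall proportion = Σ (Nₕ/N)·p̂ₕ.
Σ Nₕp̂ₕ = 3891.186 + 1483.176 + 3037.473 = 8411.835.
8411.835 / 78705 = 0.10688... → 0.107.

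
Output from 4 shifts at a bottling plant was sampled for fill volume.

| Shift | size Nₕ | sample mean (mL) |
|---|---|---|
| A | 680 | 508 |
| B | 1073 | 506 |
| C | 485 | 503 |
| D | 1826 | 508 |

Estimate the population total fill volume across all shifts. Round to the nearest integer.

2059941

A: 680·508 = 345440
B: 1073·506 = 542938
C: 485·503 = 243955
D: 1826·508 = 927608
τ̂ = Σ Nₕx̄ₕ = 2059941.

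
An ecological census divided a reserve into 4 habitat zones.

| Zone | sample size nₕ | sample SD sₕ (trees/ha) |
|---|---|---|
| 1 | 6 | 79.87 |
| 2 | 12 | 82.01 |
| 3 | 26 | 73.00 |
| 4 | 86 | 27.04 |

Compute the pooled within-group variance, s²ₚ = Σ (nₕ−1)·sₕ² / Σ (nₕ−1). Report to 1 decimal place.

1: (6−1)·79.87² = 5·6379.2169 = 31896.0845
2: (12−1)·82.01² = 11·6725.6401 = 73982.0411
3: (26−1)·73.00² = 25·5329 = 133225
4: (86−1)·27.04² = 85·731.1616 = 62148.736
Numerator = 301251.8616; denominator = Σ(nₕ−1) = 126.
s²ₚ = 301251.8616/126 = 2390.888... → 2390.9.

2390.9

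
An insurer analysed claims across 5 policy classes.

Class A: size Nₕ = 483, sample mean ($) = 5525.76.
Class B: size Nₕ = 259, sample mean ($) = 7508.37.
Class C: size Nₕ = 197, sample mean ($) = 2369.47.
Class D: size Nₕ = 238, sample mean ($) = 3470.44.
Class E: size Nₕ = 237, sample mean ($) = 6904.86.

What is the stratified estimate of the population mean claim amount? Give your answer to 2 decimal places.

5334.38

N = 1414; weights Wₕ = Nₕ/N = (0.3416, 0.1832, 0.1393, 0.1683, 0.1676).
x̄_st = Σ Wₕ·x̄ₕ = 0.3416·5525.76 + 0.1832·7508.37 + 0.1393·2369.47 + 0.1683·3470.44 + 0.1676·6904.86 ≈ 5334.3791...
→ 5334.38.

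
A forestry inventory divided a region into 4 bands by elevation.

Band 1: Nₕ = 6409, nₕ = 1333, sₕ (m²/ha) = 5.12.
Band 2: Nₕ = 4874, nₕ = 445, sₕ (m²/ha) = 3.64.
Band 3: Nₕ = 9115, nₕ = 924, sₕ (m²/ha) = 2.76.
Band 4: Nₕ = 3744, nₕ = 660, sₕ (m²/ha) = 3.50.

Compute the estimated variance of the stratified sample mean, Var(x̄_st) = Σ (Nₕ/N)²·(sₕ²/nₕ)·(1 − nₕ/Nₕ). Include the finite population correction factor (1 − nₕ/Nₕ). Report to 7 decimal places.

N = 24142; Wₕ = Nₕ/N.
band 1: (6409/24142)²·5.12²/1333·(1 − 1333/6409) = 0.0010976785
band 2: (4874/24142)²·3.64²/445·(1 − 445/4874) = 0.0011027764
band 3: (9115/24142)²·2.76²/924·(1 − 924/9115) = 0.0010560714
band 4: (3744/24142)²·3.50²/660·(1 − 660/3744) = 0.0003677019
Sum = 0.0036242283 → 0.0036242.

0.0036242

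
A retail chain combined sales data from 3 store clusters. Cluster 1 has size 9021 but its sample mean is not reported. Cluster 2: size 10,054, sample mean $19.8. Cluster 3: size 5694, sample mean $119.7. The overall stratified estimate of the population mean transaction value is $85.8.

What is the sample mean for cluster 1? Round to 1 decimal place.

138.0

Σ Nₕx̄ₕ = N·μ, so 9021·x̄_1 = 24769·85.8 − (10054·19.8 + 5694·119.7).
= 2125180.2 − 880641 = 1244539.2.
x̄_1 = 1244539.2 / 9021 = 137.960... → 138.0.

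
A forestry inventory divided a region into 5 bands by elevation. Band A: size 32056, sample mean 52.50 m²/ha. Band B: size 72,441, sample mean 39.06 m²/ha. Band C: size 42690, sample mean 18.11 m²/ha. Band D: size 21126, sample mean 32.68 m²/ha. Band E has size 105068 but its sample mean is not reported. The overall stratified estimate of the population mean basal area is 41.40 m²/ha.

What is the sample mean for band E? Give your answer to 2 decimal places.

Σ Nₕx̄ₕ = N·μ, so 105068·x̄_E = 273381·41.40 − (32056·52.50 + 72441·39.06 + 42690·18.11 + 21126·32.68).
= 11317973.4 − 5975999.04 = 5341974.36.
x̄_E = 5341974.36 / 105068 = 50.8430... → 50.84.

50.84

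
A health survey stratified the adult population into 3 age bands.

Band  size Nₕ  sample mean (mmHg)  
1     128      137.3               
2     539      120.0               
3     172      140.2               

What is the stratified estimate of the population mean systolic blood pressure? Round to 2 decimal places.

x̄_st = (Σ Nₕx̄ₕ) / (Σ Nₕ) = (128·137.3 + 539·120.0 + 172·140.2) / 839
= 106368.8 / 839 = 126.7805... → 126.78.

126.78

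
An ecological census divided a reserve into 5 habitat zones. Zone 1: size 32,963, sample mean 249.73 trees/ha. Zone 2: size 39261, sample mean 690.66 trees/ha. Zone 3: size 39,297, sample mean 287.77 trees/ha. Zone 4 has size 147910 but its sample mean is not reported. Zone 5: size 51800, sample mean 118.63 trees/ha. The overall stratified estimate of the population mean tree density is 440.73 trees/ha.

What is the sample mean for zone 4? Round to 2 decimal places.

Σ Nₕx̄ₕ = N·μ, so 147910·x̄_4 = 311231·440.73 − (32963·249.73 + 39261·690.66 + 39297·287.77 + 51800·118.63).
= 137168838.63 − 52801383.94 = 84367454.69.
x̄_4 = 84367454.69 / 147910 = 570.3972... → 570.40.

570.40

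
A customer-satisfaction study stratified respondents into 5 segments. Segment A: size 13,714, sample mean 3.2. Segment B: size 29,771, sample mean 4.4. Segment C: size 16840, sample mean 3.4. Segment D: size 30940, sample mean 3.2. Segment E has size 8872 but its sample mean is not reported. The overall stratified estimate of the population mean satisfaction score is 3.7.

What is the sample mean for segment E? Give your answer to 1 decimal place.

4.4

Σ Nₕx̄ₕ = N·μ, so 8872·x̄_E = 100137·3.7 − (13714·3.2 + 29771·4.4 + 16840·3.4 + 30940·3.2).
= 370506.9 − 331141.2 = 39365.7.
x̄_E = 39365.7 / 8872 = 4.437... → 4.4.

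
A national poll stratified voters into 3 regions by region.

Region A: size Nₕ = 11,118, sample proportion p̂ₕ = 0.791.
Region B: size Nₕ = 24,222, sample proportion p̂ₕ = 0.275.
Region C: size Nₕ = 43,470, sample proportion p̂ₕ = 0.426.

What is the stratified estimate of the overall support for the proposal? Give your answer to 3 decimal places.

Wₕ = Nₕ/N with N = 78810: 0.1411, 0.3073, 0.5516.
p̂_st = 0.1411·0.791 + 0.3073·0.275 + 0.5516·0.426 ≈ 0.43108... → 0.431.

0.431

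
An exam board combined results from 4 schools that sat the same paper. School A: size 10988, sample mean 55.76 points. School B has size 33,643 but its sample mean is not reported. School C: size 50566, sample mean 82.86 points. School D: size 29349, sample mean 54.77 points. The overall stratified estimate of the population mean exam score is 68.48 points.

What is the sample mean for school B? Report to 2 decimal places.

Σ Nₕx̄ₕ = N·μ, so 33643·x̄_B = 124546·68.48 − (10988·55.76 + 50566·82.86 + 29349·54.77).
= 8528910.08 − 6410034.37 = 2118875.71.
x̄_B = 2118875.71 / 33643 = 62.9812... → 62.98.

62.98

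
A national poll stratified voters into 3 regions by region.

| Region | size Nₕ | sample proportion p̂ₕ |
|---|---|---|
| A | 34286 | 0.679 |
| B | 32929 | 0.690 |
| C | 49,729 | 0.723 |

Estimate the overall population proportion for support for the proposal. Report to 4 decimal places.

Wₕ = Nₕ/N with N = 116944: 0.2932, 0.2816, 0.4252.
p̂_st = 0.2932·0.679 + 0.2816·0.690 + 0.4252·0.723 ≈ 0.700808... → 0.7008.

0.7008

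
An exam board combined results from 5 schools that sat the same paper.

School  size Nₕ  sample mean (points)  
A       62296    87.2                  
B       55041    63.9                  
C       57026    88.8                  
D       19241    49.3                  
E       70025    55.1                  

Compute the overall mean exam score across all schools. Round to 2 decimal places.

x̄_st = (Σ Nₕx̄ₕ) / (Σ Nₕ) = (62296·87.2 + 55041·63.9 + 57026·88.8 + 19241·49.3 + 70025·55.1) / 263629
= 18820198.7 / 263629 = 71.3890... → 71.39.

71.39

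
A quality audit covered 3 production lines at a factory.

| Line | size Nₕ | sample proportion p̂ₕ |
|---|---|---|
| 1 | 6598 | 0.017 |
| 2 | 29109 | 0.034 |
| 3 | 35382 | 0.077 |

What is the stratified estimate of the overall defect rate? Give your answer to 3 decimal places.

Wₕ = Nₕ/N with N = 71089: 0.0928, 0.4095, 0.4977.
p̂_st = 0.0928·0.017 + 0.4095·0.034 + 0.4977·0.077 ≈ 0.05382... → 0.054.

0.054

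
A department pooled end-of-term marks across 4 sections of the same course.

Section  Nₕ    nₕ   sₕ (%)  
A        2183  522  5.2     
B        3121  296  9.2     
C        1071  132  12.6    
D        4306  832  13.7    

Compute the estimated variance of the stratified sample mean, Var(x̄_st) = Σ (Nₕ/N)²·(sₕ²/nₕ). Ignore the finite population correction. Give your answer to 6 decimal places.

0.075335

N = 10681. Term for each stratum: Wₕ²sₕ²/nₕ.
Var(x̄_st) = 0.002163813 + 0.024414490 + 0.012092672 + 0.036664184 = 0.075335160 → 0.075335.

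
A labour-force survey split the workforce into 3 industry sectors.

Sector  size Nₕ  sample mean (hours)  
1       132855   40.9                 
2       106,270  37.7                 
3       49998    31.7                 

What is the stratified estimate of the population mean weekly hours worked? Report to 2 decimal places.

N = 289123; weights Wₕ = Nₕ/N = (0.4595, 0.3676, 0.1729).
x̄_st = Σ Wₕ·x̄ₕ = 0.4595·40.9 + 0.3676·37.7 + 0.1729·31.7 ≈ 38.1329...
→ 38.13.

38.13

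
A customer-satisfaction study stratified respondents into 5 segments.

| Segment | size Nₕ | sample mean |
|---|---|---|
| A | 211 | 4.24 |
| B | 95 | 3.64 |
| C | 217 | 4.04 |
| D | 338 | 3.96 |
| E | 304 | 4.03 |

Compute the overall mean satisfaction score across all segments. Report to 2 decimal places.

N = 211 + 95 + 217 + 338 + 304 = 1165.
Overall mean = Σ (Nₕ/N)·x̄ₕ — weight by population share, not a simple average.
Σ Nₕx̄ₕ = 211·4.24 + 95·3.64 + 217·4.04 + 338·3.96 + 304·4.03 = 894.64 + 345.8 + 876.68 + 1338.48 + 1225.12 = 4680.72.
Divide by N: 4680.72 / 1165 = 4.0178... → 4.02.

4.02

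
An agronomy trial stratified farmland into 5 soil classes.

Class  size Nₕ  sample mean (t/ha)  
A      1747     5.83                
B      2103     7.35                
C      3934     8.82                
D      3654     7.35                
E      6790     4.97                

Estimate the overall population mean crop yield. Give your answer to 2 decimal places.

N = 18228; weights Wₕ = Nₕ/N = (0.0958, 0.1154, 0.2158, 0.2005, 0.3725).
x̄_st = Σ Wₕ·x̄ₕ = 0.0958·5.83 + 0.1154·7.35 + 0.2158·8.82 + 0.2005·7.35 + 0.3725·4.97 ≈ 6.6350...
→ 6.64.

6.64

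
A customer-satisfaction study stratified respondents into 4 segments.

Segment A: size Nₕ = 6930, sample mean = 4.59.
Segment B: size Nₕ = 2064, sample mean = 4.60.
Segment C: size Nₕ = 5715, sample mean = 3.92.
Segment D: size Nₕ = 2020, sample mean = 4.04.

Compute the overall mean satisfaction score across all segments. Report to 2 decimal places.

4.30

N = 16729; weights Wₕ = Nₕ/N = (0.4143, 0.1234, 0.3416, 0.1207).
x̄_st = Σ Wₕ·x̄ₕ = 0.4143·4.59 + 0.1234·4.60 + 0.3416·3.92 + 0.1207·4.04 ≈ 4.2959...
→ 4.30.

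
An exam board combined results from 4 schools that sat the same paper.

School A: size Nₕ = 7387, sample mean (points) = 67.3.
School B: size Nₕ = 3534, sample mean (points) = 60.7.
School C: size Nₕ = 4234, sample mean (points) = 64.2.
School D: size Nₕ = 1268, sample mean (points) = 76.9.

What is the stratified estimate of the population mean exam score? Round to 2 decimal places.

N = 7387 + 3534 + 4234 + 1268 = 16423.
Weight each subgroup mean by Nₕ/N and sum.
Σ Nₕx̄ₕ = 7387·67.3 + 3534·60.7 + 4234·64.2 + 1268·76.9 = 497145.1 + 214513.8 + 271822.8 + 97509.2 = 1080990.9.
Divide by N: 1080990.9 / 16423 = 65.8218... → 65.82.

65.82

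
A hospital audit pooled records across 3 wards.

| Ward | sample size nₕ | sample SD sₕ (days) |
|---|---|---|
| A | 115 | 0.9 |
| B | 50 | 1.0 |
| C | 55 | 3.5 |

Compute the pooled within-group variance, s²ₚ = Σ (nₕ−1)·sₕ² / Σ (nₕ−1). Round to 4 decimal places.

3.6997

Degrees of freedom: 114 + 49 + 54 = 217.
Σ(nₕ−1)sₕ² = 114·0.81 + 49·1 + 54·12.25 = 802.84.
s²ₚ = 802.84 / 217 = 3.699724... → 3.6997.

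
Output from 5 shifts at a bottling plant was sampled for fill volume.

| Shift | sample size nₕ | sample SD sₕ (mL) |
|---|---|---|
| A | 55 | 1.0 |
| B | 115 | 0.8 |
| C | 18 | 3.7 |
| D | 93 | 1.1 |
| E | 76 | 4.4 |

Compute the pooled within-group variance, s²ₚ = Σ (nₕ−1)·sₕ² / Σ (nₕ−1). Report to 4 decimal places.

A: (55−1)·1.0² = 54·1 = 54
B: (115−1)·0.8² = 114·0.64 = 72.96
C: (18−1)·3.7² = 17·13.69 = 232.73
D: (93−1)·1.1² = 92·1.21 = 111.32
E: (76−1)·4.4² = 75·19.36 = 1452
Numerator = 1923.01; denominator = Σ(nₕ−1) = 352.
s²ₚ = 1923.01/352 = 5.463097... → 5.4631.

5.4631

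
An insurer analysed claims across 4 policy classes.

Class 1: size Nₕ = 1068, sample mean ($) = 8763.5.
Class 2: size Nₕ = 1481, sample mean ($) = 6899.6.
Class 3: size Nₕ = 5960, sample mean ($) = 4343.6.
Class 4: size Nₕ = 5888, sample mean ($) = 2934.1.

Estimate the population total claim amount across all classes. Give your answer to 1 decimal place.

62741562.4

Estimate total by summing Nₕ·x̄ₕ over strata.
1068·8763.5 + 1481·6899.6 + 5960·4343.6 + 5888·2934.1 = 9359418 + 10218307.6 + 25887856 + 17275980.8 = 62741562.4.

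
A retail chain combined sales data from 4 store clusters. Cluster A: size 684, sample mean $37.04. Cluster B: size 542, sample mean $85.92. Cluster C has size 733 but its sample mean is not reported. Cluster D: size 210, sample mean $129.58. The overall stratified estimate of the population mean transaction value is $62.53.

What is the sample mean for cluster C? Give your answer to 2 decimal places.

Σ Nₕx̄ₕ = N·μ, so 733·x̄_C = 2169·62.53 − (684·37.04 + 542·85.92 + 210·129.58).
= 135627.57 − 99115.8 = 36511.77.
x̄_C = 36511.77 / 733 = 49.8114... → 49.81.

49.81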